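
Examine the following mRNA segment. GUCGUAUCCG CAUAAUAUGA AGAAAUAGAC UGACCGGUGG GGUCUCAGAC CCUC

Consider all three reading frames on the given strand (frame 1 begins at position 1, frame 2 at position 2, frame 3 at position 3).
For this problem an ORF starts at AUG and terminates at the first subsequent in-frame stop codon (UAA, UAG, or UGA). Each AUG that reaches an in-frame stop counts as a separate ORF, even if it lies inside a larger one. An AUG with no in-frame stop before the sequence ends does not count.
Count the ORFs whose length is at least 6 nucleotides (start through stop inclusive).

1

Frame 1: GUC GUA UCC GCA UAA UAU GAA GAA AUA GAC UGA CCG GUG GGG UCU CAG ACC CUC — no AUG→stop ORF.
Frame 2: UCG UAU CCG CAU AAU AUG AAG AAA UAG ACU GAC CGG UGG GGU CUC AGA CCC — AUG at 17, stop UAG at 26 → 12 nt.
Frame 3: CGU AUC CGC AUA AUA UGA AGA AAU AGA CUG ACC GGU GGG GUC UCA GAC CCU — no AUG→stop ORF.
ORFs ≥ 6 nucleotides: frame 2 17–28 (12 nucleotides). Count = 1.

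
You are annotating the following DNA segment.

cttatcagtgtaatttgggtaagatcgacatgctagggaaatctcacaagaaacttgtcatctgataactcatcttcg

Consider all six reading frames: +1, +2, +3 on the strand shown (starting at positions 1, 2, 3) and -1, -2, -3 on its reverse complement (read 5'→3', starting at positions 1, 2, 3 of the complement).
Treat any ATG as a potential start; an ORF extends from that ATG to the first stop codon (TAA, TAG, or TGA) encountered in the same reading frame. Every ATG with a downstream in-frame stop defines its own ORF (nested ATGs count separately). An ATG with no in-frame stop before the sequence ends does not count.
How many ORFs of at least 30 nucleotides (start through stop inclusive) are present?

2

Reverse complement (5'→3'): CGAAGATGAGTTATCAGATGACAAGTTTCTTGTGAGATTTCCCTAGCATGTCGATCTTACCCAAATTACACTGATAAG
Frame +1: CTT ATC AGT GTA ATT TGG GTA AGA TCG ACA TGC TAG GGA AAT CTC ACA AGA AAC TTG TCA TCT GAT AAC TCA TCT TCG — no ATG→stop ORF.
Frame +2: TTA TCA GTG TAA TTT GGG TAA GAT CGA CAT GCT AGG GAA ATC TCA CAA GAA ACT TGT CAT CTG ATA ACT CAT CTT — no ATG→stop ORF.
Frame +3: TAT CAG TGT AAT TTG GGT AAG ATC GAC ATG CTA GGG AAA TCT CAC AAG AAA CTT GTC ATC TGA TAA CTC ATC TTC — ATG at 30, stop TGA at 63 → 36 nt.
Frame -1: CGA AGA TGA GTT ATC AGA TGA CAA GTT TCT TGT GAG ATT TCC CTA GCA TGT CGA TCT TAC CCA AAT TAC ACT GAT AAG — no ATG→stop ORF.
Frame -2: GAA GAT GAG TTA TCA GAT GAC AAG TTT CTT GTG AGA TTT CCC TAG CAT GTC GAT CTT ACC CAA ATT ACA CTG ATA — no ATG→stop ORF.
Frame -3: AAG ATG AGT TAT CAG ATG ACA AGT TTC TTG TGA GAT TTC CCT AGC ATG TCG ATC TTA CCC AAA TTA CAC TGA TAA — ATG at 6, stop TGA at 33 → 30 nt; ATG at 18, stop TGA at 33 → 18 nt; ATG at 48, stop TGA at 72 → 27 nt.
ORFs ≥ 30 nucleotides: frame +3 30–65 (36 nucleotides), frame -3 6–35 (30 nucleotides). Count = 2.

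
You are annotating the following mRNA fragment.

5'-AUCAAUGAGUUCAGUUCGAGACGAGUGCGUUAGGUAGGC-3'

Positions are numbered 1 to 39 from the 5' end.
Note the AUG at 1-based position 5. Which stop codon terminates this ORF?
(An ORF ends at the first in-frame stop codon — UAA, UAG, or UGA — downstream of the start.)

Codons from position 5: AUG (5–7), AGU (8–10), UCA (11–13), GUU (14–16), CGA (17–19), GAC (20–22), GAG (23–25), UGC (26–28), GUU (29–31), AGG (32–34), UAG (35–37).
The first in-frame stop codon is UAG.

UAG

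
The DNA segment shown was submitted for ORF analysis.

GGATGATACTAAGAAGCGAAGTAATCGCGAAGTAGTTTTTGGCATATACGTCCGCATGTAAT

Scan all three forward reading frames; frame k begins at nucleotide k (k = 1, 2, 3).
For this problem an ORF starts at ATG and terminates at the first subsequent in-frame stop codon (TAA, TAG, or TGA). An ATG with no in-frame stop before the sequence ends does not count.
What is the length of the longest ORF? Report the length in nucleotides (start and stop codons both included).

Frame 1: GGA TGA TAC TAA GAA GCG AAG TAA TCG CGA AGT AGT TTT TGG CAT ATA CGT CCG CAT GTA — no ATG→stop ORF.
Frame 2: GAT GAT ACT AAG AAG CGA AGT AAT CGC GAA GTA GTT TTT GGC ATA TAC GTC CGC ATG TAA — ATG at 56, stop TAA at 59 → 6 nt.
Frame 3: ATG ATA CTA AGA AGC GAA GTA ATC GCG AAG TAG TTT TTG GCA TAT ACG TCC GCA TGT AAT — ATG at 3, stop TAG at 33 → 33 nt.
Longest: frame 3, positions 3–35, 33 nt = 11 codons = 10 aa. → 33 nucleotides.

33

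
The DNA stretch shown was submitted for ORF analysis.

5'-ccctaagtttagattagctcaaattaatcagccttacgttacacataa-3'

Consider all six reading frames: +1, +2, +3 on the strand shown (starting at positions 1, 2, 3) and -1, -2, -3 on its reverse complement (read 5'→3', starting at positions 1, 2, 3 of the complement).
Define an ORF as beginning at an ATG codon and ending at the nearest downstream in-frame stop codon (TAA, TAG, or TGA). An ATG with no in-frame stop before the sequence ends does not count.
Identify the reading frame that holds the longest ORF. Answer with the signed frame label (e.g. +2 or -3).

Reverse complement (5'→3'): TTATGTGTAACGTAAGGCTGATTAATTTGAGCTAATCTAAACTTAGGG
Frame +1: CCC TAA GTT TAG ATT AGC TCA AAT TAA TCA GCC TTA CGT TAC ACA TAA — no ATG→stop ORF.
Frame +2: CCT AAG TTT AGA TTA GCT CAA ATT AAT CAG CCT TAC GTT ACA CAT — no ATG→stop ORF.
Frame +3: CTA AGT TTA GAT TAG CTC AAA TTA ATC AGC CTT ACG TTA CAC ATA — no ATG→stop ORF.
Frame -1: TTA TGT GTA ACG TAA GGC TGA TTA ATT TGA GCT AAT CTA AAC TTA GGG — no ATG→stop ORF.
Frame -2: TAT GTG TAA CGT AAG GCT GAT TAA TTT GAG CTA ATC TAA ACT TAG — no ATG→stop ORF.
Frame -3: ATG TGT AAC GTA AGG CTG ATT AAT TTG AGC TAA TCT AAA CTT AGG — ATG at 3, stop TAA at 33 → 33 nt.
Longest ORF is 33 nt in frame -3 (positions 3–35).

-3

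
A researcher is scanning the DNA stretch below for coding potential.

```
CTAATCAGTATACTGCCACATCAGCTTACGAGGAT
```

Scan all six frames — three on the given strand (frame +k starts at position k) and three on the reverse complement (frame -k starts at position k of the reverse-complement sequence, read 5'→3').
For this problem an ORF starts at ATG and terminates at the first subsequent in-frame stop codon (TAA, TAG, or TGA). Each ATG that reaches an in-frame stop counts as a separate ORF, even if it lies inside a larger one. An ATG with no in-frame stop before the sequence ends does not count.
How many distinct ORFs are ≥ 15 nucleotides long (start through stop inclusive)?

1

Reverse complement (5'→3'): ATCCTCGTAAGCTGATGTGGCAGTATACTGATTAG
Frame +1: CTA ATC AGT ATA CTG CCA CAT CAG CTT ACG AGG — no ATG→stop ORF.
Frame +2: TAA TCA GTA TAC TGC CAC ATC AGC TTA CGA GGA — no ATG→stop ORF.
Frame +3: AAT CAG TAT ACT GCC ACA TCA GCT TAC GAG GAT — no ATG→stop ORF.
Frame -1: ATC CTC GTA AGC TGA TGT GGC AGT ATA CTG ATT — no ATG→stop ORF.
Frame -2: TCC TCG TAA GCT GAT GTG GCA GTA TAC TGA TTA — no ATG→stop ORF.
Frame -3: CCT CGT AAG CTG ATG TGG CAG TAT ACT GAT TAG — ATG at 15, stop TAG at 33 → 21 nt.
ORFs ≥ 15 nucleotides: frame -3 15–35 (21 nucleotides). Count = 1.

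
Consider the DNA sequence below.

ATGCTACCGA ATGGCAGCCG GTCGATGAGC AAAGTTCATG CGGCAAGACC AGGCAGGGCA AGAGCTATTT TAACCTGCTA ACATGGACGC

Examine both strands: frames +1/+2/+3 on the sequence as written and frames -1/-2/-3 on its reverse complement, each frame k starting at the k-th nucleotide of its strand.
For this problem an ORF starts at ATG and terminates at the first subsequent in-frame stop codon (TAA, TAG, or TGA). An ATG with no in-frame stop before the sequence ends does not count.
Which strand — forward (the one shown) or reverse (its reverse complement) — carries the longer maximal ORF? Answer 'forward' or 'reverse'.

Reverse complement (5'→3'): GCGTCCATGTTAGCAGGTTAAAATAGCTCTTGCCCTGCCTGGTCTTGCCGCATGAACTTTGCTCATCGACCGGCTGCCATTCGGTAGCAT
Frame +1: ATG CTA CCG AAT GGC AGC CGG TCG ATG AGC AAA GTT CAT GCG GCA AGA CCA GGC AGG GCA AGA GCT ATT TTA ACC TGC TAA CAT GGA CGC — ATG at 1, stop TAA at 79 → 81 nt; ATG at 25, stop TAA at 79 → 57 nt.
Frame +2: TGC TAC CGA ATG GCA GCC GGT CGA TGA GCA AAG TTC ATG CGG CAA GAC CAG GCA GGG CAA GAG CTA TTT TAA CCT GCT AAC ATG GAC — ATG at 11, stop TGA at 26 → 18 nt; ATG at 38, stop TAA at 71 → 36 nt.
Frame +3: GCT ACC GAA TGG CAG CCG GTC GAT GAG CAA AGT TCA TGC GGC AAG ACC AGG CAG GGC AAG AGC TAT TTT AAC CTG CTA ACA TGG ACG — no ATG→stop ORF.
Frame -1: GCG TCC ATG TTA GCA GGT TAA AAT AGC TCT TGC CCT GCC TGG TCT TGC CGC ATG AAC TTT GCT CAT CGA CCG GCT GCC ATT CGG TAG CAT — ATG at 7, stop TAA at 19 → 15 nt; ATG at 52, stop TAG at 85 → 36 nt.
Frame -2: CGT CCA TGT TAG CAG GTT AAA ATA GCT CTT GCC CTG CCT GGT CTT GCC GCA TGA ACT TTG CTC ATC GAC CGG CTG CCA TTC GGT AGC — no ATG→stop ORF.
Frame -3: GTC CAT GTT AGC AGG TTA AAA TAG CTC TTG CCC TGC CTG GTC TTG CCG CAT GAA CTT TGC TCA TCG ACC GGC TGC CAT TCG GTA GCA — no ATG→stop ORF.
Forward-strand max 81 nt; reverse-strand max 36 nt. The forward strand has the longer ORF.

forward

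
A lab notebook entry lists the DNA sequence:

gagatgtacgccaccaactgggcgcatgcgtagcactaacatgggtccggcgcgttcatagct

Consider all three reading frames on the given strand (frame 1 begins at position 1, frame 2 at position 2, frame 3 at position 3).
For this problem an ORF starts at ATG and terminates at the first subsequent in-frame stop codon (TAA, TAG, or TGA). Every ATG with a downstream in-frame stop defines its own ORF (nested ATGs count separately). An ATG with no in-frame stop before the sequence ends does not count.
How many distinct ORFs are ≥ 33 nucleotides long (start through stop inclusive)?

1

Frame 1: GAG ATG TAC GCC ACC AAC TGG GCG CAT GCG TAG CAC TAA CAT GGG TCC GGC GCG TTC ATA GCT — ATG at 4, stop TAG at 31 → 30 nt.
Frame 2: AGA TGT ACG CCA CCA ACT GGG CGC ATG CGT AGC ACT AAC ATG GGT CCG GCG CGT TCA TAG — ATG at 26, stop TAG at 59 → 36 nt; ATG at 41, stop TAG at 59 → 21 nt.
Frame 3: GAT GTA CGC CAC CAA CTG GGC GCA TGC GTA GCA CTA ACA TGG GTC CGG CGC GTT CAT AGC — no ATG→stop ORF.
ORFs ≥ 33 nucleotides: frame 2 26–61 (36 nucleotides). Count = 1.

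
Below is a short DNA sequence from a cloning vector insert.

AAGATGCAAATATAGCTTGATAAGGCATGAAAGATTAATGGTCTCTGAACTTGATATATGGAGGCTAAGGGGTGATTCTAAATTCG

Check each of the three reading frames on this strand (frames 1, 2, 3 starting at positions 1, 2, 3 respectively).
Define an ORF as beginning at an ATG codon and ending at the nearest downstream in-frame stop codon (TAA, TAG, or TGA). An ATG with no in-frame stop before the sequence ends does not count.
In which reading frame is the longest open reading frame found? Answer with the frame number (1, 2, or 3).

Frame 1: AAG ATG CAA ATA TAG CTT GAT AAG GCA TGA AAG ATT AAT GGT CTC TGA ACT TGA TAT ATG GAG GCT AAG GGG TGA TTC TAA ATT — ATG at 4, stop TAG at 13 → 12 nt; ATG at 58, stop TGA at 73 → 18 nt.
Frame 2: AGA TGC AAA TAT AGC TTG ATA AGG CAT GAA AGA TTA ATG GTC TCT GAA CTT GAT ATA TGG AGG CTA AGG GGT GAT TCT AAA TTC — no ATG→stop ORF.
Frame 3: GAT GCA AAT ATA GCT TGA TAA GGC ATG AAA GAT TAA TGG TCT CTG AAC TTG ATA TAT GGA GGC TAA GGG GTG ATT CTA AAT TCG — ATG at 27, stop TAA at 36 → 12 nt.
Longest ORF is 18 nt in frame 1 (positions 58–75).

1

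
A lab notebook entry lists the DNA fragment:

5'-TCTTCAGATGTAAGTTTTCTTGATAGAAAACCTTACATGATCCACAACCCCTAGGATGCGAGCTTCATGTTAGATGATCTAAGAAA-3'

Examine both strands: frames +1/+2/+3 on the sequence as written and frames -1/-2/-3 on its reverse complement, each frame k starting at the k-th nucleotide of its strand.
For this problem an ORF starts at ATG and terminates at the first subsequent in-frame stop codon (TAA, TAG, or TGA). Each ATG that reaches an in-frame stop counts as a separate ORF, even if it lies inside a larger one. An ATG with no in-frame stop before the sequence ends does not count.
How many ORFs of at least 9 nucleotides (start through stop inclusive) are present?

4

Reverse complement (5'→3'): TTTCTTAGATCATCTAACATGAAGCTCGCATCCTAGGGGTTGTGGATCATGTAAGGTTTTCTATCAAGAAAACTTACATCTGAAGA
Frame +1: TCT TCA GAT GTA AGT TTT CTT GAT AGA AAA CCT TAC ATG ATC CAC AAC CCC TAG GAT GCG AGC TTC ATG TTA GAT GAT CTA AGA — ATG at 37, stop TAG at 52 → 18 nt.
Frame +2: CTT CAG ATG TAA GTT TTC TTG ATA GAA AAC CTT ACA TGA TCC ACA ACC CCT AGG ATG CGA GCT TCA TGT TAG ATG ATC TAA GAA — ATG at 8, stop TAA at 11 → 6 nt; ATG at 56, stop TAG at 71 → 18 nt; ATG at 74, stop TAA at 80 → 9 nt.
Frame +3: TTC AGA TGT AAG TTT TCT TGA TAG AAA ACC TTA CAT GAT CCA CAA CCC CTA GGA TGC GAG CTT CAT GTT AGA TGA TCT AAG AAA — no ATG→stop ORF.
Frame -1: TTT CTT AGA TCA TCT AAC ATG AAG CTC GCA TCC TAG GGG TTG TGG ATC ATG TAA GGT TTT CTA TCA AGA AAA CTT ACA TCT GAA — ATG at 19, stop TAG at 34 → 18 nt; ATG at 49, stop TAA at 52 → 6 nt.
Frame -2: TTC TTA GAT CAT CTA ACA TGA AGC TCG CAT CCT AGG GGT TGT GGA TCA TGT AAG GTT TTC TAT CAA GAA AAC TTA CAT CTG AAG — no ATG→stop ORF.
Frame -3: TCT TAG ATC ATC TAA CAT GAA GCT CGC ATC CTA GGG GTT GTG GAT CAT GTA AGG TTT TCT ATC AAG AAA ACT TAC ATC TGA AGA — no ATG→stop ORF.
ORFs ≥ 9 nucleotides: frame +1 37–54 (18 nucleotides), frame +2 56–73 (18 nucleotides), frame +2 74–82 (9 nucleotides), frame -1 19–36 (18 nucleotides). Count = 4.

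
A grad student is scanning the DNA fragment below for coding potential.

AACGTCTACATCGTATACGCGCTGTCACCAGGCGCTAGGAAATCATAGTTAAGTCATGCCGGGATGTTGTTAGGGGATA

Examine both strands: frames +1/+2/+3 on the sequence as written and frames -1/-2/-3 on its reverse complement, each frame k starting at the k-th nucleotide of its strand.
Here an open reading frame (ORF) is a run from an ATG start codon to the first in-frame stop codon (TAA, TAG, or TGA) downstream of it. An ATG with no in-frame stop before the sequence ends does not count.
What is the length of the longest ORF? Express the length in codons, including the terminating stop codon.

Reverse complement (5'→3'): TATCCCCTAACAACATCCCGGCATGACTTAACTATGATTTCCTAGCGCCTGGTGACAGCGCGTATACGATGTAGACGTT
Frame +1: AAC GTC TAC ATC GTA TAC GCG CTG TCA CCA GGC GCT AGG AAA TCA TAG TTA AGT CAT GCC GGG ATG TTG TTA GGG GAT — no ATG→stop ORF.
Frame +2: ACG TCT ACA TCG TAT ACG CGC TGT CAC CAG GCG CTA GGA AAT CAT AGT TAA GTC ATG CCG GGA TGT TGT TAG GGG ATA — ATG at 56, stop TAG at 71 → 18 nt.
Frame +3: CGT CTA CAT CGT ATA CGC GCT GTC ACC AGG CGC TAG GAA ATC ATA GTT AAG TCA TGC CGG GAT GTT GTT AGG GGA — no ATG→stop ORF.
Frame -1: TAT CCC CTA ACA ACA TCC CGG CAT GAC TTA ACT ATG ATT TCC TAG CGC CTG GTG ACA GCG CGT ATA CGA TGT AGA CGT — ATG at 34, stop TAG at 43 → 12 nt.
Frame -2: ATC CCC TAA CAA CAT CCC GGC ATG ACT TAA CTA TGA TTT CCT AGC GCC TGG TGA CAG CGC GTA TAC GAT GTA GAC GTT — ATG at 23, stop TAA at 29 → 9 nt.
Frame -3: TCC CCT AAC AAC ATC CCG GCA TGA CTT AAC TAT GAT TTC CTA GCG CCT GGT GAC AGC GCG TAT ACG ATG TAG ACG — ATG at 69, stop TAG at 72 → 6 nt.
Longest: frame +2, positions 56–73, 18 nt = 6 codons = 5 aa. → 6 codons.

6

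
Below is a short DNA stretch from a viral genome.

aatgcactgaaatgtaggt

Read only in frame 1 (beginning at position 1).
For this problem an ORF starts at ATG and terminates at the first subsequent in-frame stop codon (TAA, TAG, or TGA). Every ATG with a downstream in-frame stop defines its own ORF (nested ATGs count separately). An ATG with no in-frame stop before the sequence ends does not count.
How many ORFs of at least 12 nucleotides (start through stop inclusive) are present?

Frame 1: AAT GCA CTG AAA TGT AGG — no ATG→stop ORF.
No ORF reaches 12 nucleotides. Count = 0.

0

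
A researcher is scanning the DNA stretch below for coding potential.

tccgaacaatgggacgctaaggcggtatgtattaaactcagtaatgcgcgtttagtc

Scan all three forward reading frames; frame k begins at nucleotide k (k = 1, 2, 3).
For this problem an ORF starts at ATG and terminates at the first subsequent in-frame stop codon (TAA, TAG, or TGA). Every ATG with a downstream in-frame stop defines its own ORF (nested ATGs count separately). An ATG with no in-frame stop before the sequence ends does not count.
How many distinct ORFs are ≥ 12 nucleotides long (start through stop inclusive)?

2

Frame 1: TCC GAA CAA TGG GAC GCT AAG GCG GTA TGT ATT AAA CTC AGT AAT GCG CGT TTA GTC — no ATG→stop ORF.
Frame 2: CCG AAC AAT GGG ACG CTA AGG CGG TAT GTA TTA AAC TCA GTA ATG CGC GTT TAG — ATG at 44, stop TAG at 53 → 12 nt.
Frame 3: CGA ACA ATG GGA CGC TAA GGC GGT ATG TAT TAA ACT CAG TAA TGC GCG TTT AGT — ATG at 9, stop TAA at 18 → 12 nt; ATG at 27, stop TAA at 33 → 9 nt.
ORFs ≥ 12 nucleotides: frame 2 44–55 (12 nucleotides), frame 3 9–20 (12 nucleotides). Count = 2.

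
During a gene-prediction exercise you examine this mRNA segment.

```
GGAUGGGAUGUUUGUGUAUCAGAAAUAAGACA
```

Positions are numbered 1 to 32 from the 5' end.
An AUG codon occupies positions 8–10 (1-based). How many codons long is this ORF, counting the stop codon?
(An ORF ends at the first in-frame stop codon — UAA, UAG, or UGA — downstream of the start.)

7

Codons from position 8: AUG (8–10), UUU (11–13), GUG (14–16), UAU (17–19), CAG (20–22), AAA (23–25), UAA (26–28).
UAA is the first in-frame stop; that's 7 codons including the stop.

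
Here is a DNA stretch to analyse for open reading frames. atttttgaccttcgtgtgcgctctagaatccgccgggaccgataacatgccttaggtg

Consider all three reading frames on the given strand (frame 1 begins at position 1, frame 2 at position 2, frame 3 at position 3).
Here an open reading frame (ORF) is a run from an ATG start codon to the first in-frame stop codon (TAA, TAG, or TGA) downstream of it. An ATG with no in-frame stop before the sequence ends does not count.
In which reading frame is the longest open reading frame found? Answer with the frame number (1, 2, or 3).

2

Frame 1: ATT TTT GAC CTT CGT GTG CGC TCT AGA ATC CGC CGG GAC CGA TAA CAT GCC TTA GGT — no ATG→stop ORF.
Frame 2: TTT TTG ACC TTC GTG TGC GCT CTA GAA TCC GCC GGG ACC GAT AAC ATG CCT TAG GTG — ATG at 47, stop TAG at 53 → 9 nt.
Frame 3: TTT TGA CCT TCG TGT GCG CTC TAG AAT CCG CCG GGA CCG ATA ACA TGC CTT AGG — no ATG→stop ORF.
Longest ORF is 9 nt in frame 2 (positions 47–55).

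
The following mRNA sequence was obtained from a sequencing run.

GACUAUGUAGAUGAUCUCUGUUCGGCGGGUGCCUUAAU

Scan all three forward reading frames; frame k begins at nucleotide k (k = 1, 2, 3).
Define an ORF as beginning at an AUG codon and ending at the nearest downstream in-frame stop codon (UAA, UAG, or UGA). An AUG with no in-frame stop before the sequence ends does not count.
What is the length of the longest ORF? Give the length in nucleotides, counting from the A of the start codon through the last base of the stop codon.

Frame 1: GAC UAU GUA GAU GAU CUC UGU UCG GCG GGU GCC UUA — no AUG→stop ORF.
Frame 2: ACU AUG UAG AUG AUC UCU GUU CGG CGG GUG CCU UAA — AUG at 5, stop UAG at 8 → 6 nt; AUG at 11, stop UAA at 35 → 27 nt.
Frame 3: CUA UGU AGA UGA UCU CUG UUC GGC GGG UGC CUU AAU — no AUG→stop ORF.
Longest: frame 2, positions 11–37, 27 nt = 9 codons = 8 aa. → 27 nucleotides.

27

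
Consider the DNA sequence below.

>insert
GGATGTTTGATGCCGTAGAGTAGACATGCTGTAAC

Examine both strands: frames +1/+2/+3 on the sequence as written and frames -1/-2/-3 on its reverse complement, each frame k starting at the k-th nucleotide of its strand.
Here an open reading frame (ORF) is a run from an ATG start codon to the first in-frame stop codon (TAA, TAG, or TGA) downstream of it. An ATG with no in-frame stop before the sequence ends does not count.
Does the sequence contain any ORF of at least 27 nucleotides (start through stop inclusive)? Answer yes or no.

no

Reverse complement (5'→3'): GTTACAGCATGTCTACTCTACGGCATCAAACATCC
Frame +1: GGA TGT TTG ATG CCG TAG AGT AGA CAT GCT GTA — ATG at 10, stop TAG at 16 → 9 nt.
Frame +2: GAT GTT TGA TGC CGT AGA GTA GAC ATG CTG TAA — ATG at 26, stop TAA at 32 → 9 nt.
Frame +3: ATG TTT GAT GCC GTA GAG TAG ACA TGC TGT AAC — ATG at 3, stop TAG at 21 → 21 nt.
Frame -1: GTT ACA GCA TGT CTA CTC TAC GGC ATC AAA CAT — no ATG→stop ORF.
Frame -2: TTA CAG CAT GTC TAC TCT ACG GCA TCA AAC ATC — no ATG→stop ORF.
Frame -3: TAC AGC ATG TCT ACT CTA CGG CAT CAA ACA TCC — no ATG→stop ORF.
Largest ORF found is 21 nucleotides < 27, so no.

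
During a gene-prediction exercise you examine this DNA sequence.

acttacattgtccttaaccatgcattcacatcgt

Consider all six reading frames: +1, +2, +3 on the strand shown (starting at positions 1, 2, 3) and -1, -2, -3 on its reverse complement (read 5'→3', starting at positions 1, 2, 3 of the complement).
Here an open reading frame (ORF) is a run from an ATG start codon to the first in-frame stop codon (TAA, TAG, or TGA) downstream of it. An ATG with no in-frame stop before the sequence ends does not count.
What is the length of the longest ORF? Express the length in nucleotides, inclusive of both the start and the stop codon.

Reverse complement (5'→3'): ACGATGTGAATGCATGGTTAAGGACAATGTAAGT
Frame +1: ACT TAC ATT GTC CTT AAC CAT GCA TTC ACA TCG — no ATG→stop ORF.
Frame +2: CTT ACA TTG TCC TTA ACC ATG CAT TCA CAT CGT — no ATG→stop ORF.
Frame +3: TTA CAT TGT CCT TAA CCA TGC ATT CAC ATC — no ATG→stop ORF.
Frame -1: ACG ATG TGA ATG CAT GGT TAA GGA CAA TGT AAG — ATG at 4, stop TGA at 7 → 6 nt; ATG at 10, stop TAA at 19 → 12 nt.
Frame -2: CGA TGT GAA TGC ATG GTT AAG GAC AAT GTA AGT — no ATG→stop ORF.
Frame -3: GAT GTG AAT GCA TGG TTA AGG ACA ATG TAA — ATG at 27, stop TAA at 30 → 6 nt.
Longest: frame -1, positions 10–21, 12 nt = 4 codons = 3 aa. → 12 nucleotides.

12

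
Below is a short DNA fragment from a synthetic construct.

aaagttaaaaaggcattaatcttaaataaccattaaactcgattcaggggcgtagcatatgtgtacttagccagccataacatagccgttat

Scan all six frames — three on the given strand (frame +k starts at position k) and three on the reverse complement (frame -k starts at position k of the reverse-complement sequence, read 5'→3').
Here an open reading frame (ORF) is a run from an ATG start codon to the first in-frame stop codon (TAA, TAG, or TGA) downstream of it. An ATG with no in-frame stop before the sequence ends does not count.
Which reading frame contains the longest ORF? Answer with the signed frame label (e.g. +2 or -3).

Reverse complement (5'→3'): ATAACGGCTATGTTATGGCTGGCTAAGTACACATATGCTACGCCCCTGAATCGAGTTTAATGGTTATTTAAGATTAATGCCTTTTTAACTTT
Frame +1: AAA GTT AAA AAG GCA TTA ATC TTA AAT AAC CAT TAA ACT CGA TTC AGG GGC GTA GCA TAT GTG TAC TTA GCC AGC CAT AAC ATA GCC GTT — no ATG→stop ORF.
Frame +2: AAG TTA AAA AGG CAT TAA TCT TAA ATA ACC ATT AAA CTC GAT TCA GGG GCG TAG CAT ATG TGT ACT TAG CCA GCC ATA ACA TAG CCG TTA — ATG at 59, stop TAG at 68 → 12 nt.
Frame +3: AGT TAA AAA GGC ATT AAT CTT AAA TAA CCA TTA AAC TCG ATT CAG GGG CGT AGC ATA TGT GTA CTT AGC CAG CCA TAA CAT AGC CGT TAT — no ATG→stop ORF.
Frame -1: ATA ACG GCT ATG TTA TGG CTG GCT AAG TAC ACA TAT GCT ACG CCC CTG AAT CGA GTT TAA TGG TTA TTT AAG ATT AAT GCC TTT TTA ACT — ATG at 10, stop TAA at 58 → 51 nt.
Frame -2: TAA CGG CTA TGT TAT GGC TGG CTA AGT ACA CAT ATG CTA CGC CCC TGA ATC GAG TTT AAT GGT TAT TTA AGA TTA ATG CCT TTT TAA CTT — ATG at 35, stop TGA at 47 → 15 nt; ATG at 77, stop TAA at 86 → 12 nt.
Frame -3: AAC GGC TAT GTT ATG GCT GGC TAA GTA CAC ATA TGC TAC GCC CCT GAA TCG AGT TTA ATG GTT ATT TAA GAT TAA TGC CTT TTT AAC TTT — ATG at 15, stop TAA at 24 → 12 nt; ATG at 60, stop TAA at 69 → 12 nt.
Longest ORF is 51 nt in frame -1 (positions 10–60).

-1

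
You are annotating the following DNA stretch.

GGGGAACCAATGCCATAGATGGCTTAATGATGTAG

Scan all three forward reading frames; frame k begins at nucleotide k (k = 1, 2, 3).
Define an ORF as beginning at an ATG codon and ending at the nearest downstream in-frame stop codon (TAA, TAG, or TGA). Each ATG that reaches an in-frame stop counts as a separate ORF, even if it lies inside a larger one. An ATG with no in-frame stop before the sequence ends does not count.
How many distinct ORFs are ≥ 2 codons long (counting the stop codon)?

Frame 1: GGG GAA CCA ATG CCA TAG ATG GCT TAA TGA TGT — ATG at 10, stop TAG at 16 → 9 nt; ATG at 19, stop TAA at 25 → 9 nt.
Frame 2: GGG AAC CAA TGC CAT AGA TGG CTT AAT GAT GTA — no ATG→stop ORF.
Frame 3: GGA ACC AAT GCC ATA GAT GGC TTA ATG ATG TAG — ATG at 27, stop TAG at 33 → 9 nt; ATG at 30, stop TAG at 33 → 6 nt.
ORFs ≥ 2 codons: frame 1 10–18 (3 codons), frame 1 19–27 (3 codons), frame 3 27–35 (3 codons), frame 3 30–35 (2 codons). Count = 4.

4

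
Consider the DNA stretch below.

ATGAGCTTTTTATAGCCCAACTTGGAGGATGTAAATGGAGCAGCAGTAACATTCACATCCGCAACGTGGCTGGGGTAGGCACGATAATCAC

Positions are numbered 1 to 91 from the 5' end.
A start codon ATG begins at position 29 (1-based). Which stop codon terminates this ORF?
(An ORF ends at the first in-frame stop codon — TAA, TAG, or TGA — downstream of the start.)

Codons from position 29: ATG (29–31), TAA (32–34).
The first in-frame stop codon is TAA.

TAA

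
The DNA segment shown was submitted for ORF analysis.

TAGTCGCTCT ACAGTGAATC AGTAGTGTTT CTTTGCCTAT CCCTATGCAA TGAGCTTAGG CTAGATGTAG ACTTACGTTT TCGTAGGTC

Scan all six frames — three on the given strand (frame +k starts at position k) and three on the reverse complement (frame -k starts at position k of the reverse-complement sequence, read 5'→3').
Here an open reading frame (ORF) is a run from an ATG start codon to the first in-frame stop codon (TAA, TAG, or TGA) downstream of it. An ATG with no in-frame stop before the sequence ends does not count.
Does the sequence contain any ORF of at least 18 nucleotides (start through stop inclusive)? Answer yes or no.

Reverse complement (5'→3'): GACCTACGAAAACGTAAGTCTACATCTAGCCTAAGCTCATTGCATAGGGATAGGCAAAGAAACACTACTGATTCACTGTAGAGCGACTA
Frame +1: TAG TCG CTC TAC AGT GAA TCA GTA GTG TTT CTT TGC CTA TCC CTA TGC AAT GAG CTT AGG CTA GAT GTA GAC TTA CGT TTT CGT AGG — no ATG→stop ORF.
Frame +2: AGT CGC TCT ACA GTG AAT CAG TAG TGT TTC TTT GCC TAT CCC TAT GCA ATG AGC TTA GGC TAG ATG TAG ACT TAC GTT TTC GTA GGT — ATG at 50, stop TAG at 62 → 15 nt; ATG at 65, stop TAG at 68 → 6 nt.
Frame +3: GTC GCT CTA CAG TGA ATC AGT AGT GTT TCT TTG CCT ATC CCT ATG CAA TGA GCT TAG GCT AGA TGT AGA CTT ACG TTT TCG TAG GTC — ATG at 45, stop TGA at 51 → 9 nt.
Frame -1: GAC CTA CGA AAA CGT AAG TCT ACA TCT AGC CTA AGC TCA TTG CAT AGG GAT AGG CAA AGA AAC ACT ACT GAT TCA CTG TAG AGC GAC — no ATG→stop ORF.
Frame -2: ACC TAC GAA AAC GTA AGT CTA CAT CTA GCC TAA GCT CAT TGC ATA GGG ATA GGC AAA GAA ACA CTA CTG ATT CAC TGT AGA GCG ACT — no ATG→stop ORF.
Frame -3: CCT ACG AAA ACG TAA GTC TAC ATC TAG CCT AAG CTC ATT GCA TAG GGA TAG GCA AAG AAA CAC TAC TGA TTC ACT GTA GAG CGA CTA — no ATG→stop ORF.
Largest ORF found is 15 nucleotides < 18, so no.

no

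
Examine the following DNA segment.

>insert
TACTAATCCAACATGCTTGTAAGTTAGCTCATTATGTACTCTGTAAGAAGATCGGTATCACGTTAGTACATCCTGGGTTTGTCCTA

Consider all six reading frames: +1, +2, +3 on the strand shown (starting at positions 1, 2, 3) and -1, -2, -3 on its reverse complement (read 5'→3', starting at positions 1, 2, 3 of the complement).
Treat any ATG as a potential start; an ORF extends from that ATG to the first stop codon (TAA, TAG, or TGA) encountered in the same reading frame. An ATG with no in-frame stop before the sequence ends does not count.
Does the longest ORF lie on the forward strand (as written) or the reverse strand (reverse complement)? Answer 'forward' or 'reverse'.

forward

Reverse complement (5'→3'): TAGGACAAACCCAGGATGTACTAACGTGATACCGATCTTCTTACAGAGTACATAATGAGCTAACTTACAAGCATGTTGGATTAGTA
Frame +1: TAC TAA TCC AAC ATG CTT GTA AGT TAG CTC ATT ATG TAC TCT GTA AGA AGA TCG GTA TCA CGT TAG TAC ATC CTG GGT TTG TCC — ATG at 13, stop TAG at 25 → 15 nt; ATG at 34, stop TAG at 64 → 33 nt.
Frame +2: ACT AAT CCA ACA TGC TTG TAA GTT AGC TCA TTA TGT ACT CTG TAA GAA GAT CGG TAT CAC GTT AGT ACA TCC TGG GTT TGT CCT — no ATG→stop ORF.
Frame +3: CTA ATC CAA CAT GCT TGT AAG TTA GCT CAT TAT GTA CTC TGT AAG AAG ATC GGT ATC ACG TTA GTA CAT CCT GGG TTT GTC CTA — no ATG→stop ORF.
Frame -1: TAG GAC AAA CCC AGG ATG TAC TAA CGT GAT ACC GAT CTT CTT ACA GAG TAC ATA ATG AGC TAA CTT ACA AGC ATG TTG GAT TAG — ATG at 16, stop TAA at 22 → 9 nt; ATG at 55, stop TAA at 61 → 9 nt; ATG at 73, stop TAG at 82 → 12 nt.
Frame -2: AGG ACA AAC CCA GGA TGT ACT AAC GTG ATA CCG ATC TTC TTA CAG AGT ACA TAA TGA GCT AAC TTA CAA GCA TGT TGG ATT AGT — no ATG→stop ORF.
Frame -3: GGA CAA ACC CAG GAT GTA CTA ACG TGA TAC CGA TCT TCT TAC AGA GTA CAT AAT GAG CTA ACT TAC AAG CAT GTT GGA TTA GTA — no ATG→stop ORF.
Forward-strand max 33 nt; reverse-strand max 12 nt. The forward strand has the longer ORF.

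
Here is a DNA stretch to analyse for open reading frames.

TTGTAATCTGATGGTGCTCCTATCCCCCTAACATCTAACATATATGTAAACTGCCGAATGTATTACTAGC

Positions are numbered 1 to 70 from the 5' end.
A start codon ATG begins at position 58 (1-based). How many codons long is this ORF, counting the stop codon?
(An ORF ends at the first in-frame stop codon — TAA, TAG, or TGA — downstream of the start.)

4

Codons from position 58: ATG (58–60), TAT (61–63), TAC (64–66), TAG (67–69).
TAG is the first in-frame stop; that's 4 codons including the stop.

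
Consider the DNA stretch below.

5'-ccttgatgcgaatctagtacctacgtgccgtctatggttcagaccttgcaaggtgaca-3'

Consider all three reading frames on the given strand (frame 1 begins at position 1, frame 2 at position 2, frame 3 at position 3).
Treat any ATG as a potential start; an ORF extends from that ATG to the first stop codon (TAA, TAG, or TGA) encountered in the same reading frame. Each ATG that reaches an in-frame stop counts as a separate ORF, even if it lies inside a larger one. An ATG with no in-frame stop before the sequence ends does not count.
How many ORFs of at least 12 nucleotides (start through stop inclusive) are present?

Frame 1: CCT TGA TGC GAA TCT AGT ACC TAC GTG CCG TCT ATG GTT CAG ACC TTG CAA GGT GAC — no ATG→stop ORF.
Frame 2: CTT GAT GCG AAT CTA GTA CCT ACG TGC CGT CTA TGG TTC AGA CCT TGC AAG GTG ACA — no ATG→stop ORF.
Frame 3: TTG ATG CGA ATC TAG TAC CTA CGT GCC GTC TAT GGT TCA GAC CTT GCA AGG TGA — ATG at 6, stop TAG at 15 → 12 nt.
ORFs ≥ 12 nucleotides: frame 3 6–17 (12 nucleotides). Count = 1.

1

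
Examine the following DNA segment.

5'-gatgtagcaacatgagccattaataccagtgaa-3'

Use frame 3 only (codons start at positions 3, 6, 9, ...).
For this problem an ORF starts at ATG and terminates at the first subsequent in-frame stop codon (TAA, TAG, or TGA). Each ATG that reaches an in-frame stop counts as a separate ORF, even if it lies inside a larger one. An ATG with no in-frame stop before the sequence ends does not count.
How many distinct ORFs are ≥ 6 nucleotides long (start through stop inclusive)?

Frame 3: TGT AGC AAC ATG AGC CAT TAA TAC CAG TGA — ATG at 12, stop TAA at 21 → 12 nt.
ORFs ≥ 6 nucleotides: frame 3 12–23 (12 nucleotides). Count = 1.

1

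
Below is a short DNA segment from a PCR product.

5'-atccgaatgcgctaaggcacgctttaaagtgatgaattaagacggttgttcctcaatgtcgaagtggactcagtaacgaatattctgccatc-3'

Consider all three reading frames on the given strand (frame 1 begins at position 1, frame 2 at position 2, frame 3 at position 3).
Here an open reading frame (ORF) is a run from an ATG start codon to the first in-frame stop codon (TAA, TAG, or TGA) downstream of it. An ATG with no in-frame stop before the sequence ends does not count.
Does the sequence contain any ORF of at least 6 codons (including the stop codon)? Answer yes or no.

Frame 1: ATC CGA ATG CGC TAA GGC ACG CTT TAA AGT GAT GAA TTA AGA CGG TTG TTC CTC AAT GTC GAA GTG GAC TCA GTA ACG AAT ATT CTG CCA — ATG at 7, stop TAA at 13 → 9 nt.
Frame 2: TCC GAA TGC GCT AAG GCA CGC TTT AAA GTG ATG AAT TAA GAC GGT TGT TCC TCA ATG TCG AAG TGG ACT CAG TAA CGA ATA TTC TGC CAT — ATG at 32, stop TAA at 38 → 9 nt; ATG at 56, stop TAA at 74 → 21 nt.
Frame 3: CCG AAT GCG CTA AGG CAC GCT TTA AAG TGA TGA ATT AAG ACG GTT GTT CCT CAA TGT CGA AGT GGA CTC AGT AAC GAA TAT TCT GCC ATC — no ATG→stop ORF.
Frame 2 has an ORF of 7 codons (positions 56–76) ≥ 6, so yes.

yes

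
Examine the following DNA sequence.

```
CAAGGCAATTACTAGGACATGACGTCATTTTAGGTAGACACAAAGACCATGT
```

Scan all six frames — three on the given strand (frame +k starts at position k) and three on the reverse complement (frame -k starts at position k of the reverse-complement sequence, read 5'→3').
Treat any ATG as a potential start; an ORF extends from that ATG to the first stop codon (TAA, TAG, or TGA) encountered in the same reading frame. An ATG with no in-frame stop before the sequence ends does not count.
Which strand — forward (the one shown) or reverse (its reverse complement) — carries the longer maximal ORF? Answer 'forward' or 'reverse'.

reverse

Reverse complement (5'→3'): ACATGGTCTTTGTGTCTACCTAAAATGACGTCATGTCCTAGTAATTGCCTTG
Frame +1: CAA GGC AAT TAC TAG GAC ATG ACG TCA TTT TAG GTA GAC ACA AAG ACC ATG — ATG at 19, stop TAG at 31 → 15 nt.
Frame +2: AAG GCA ATT ACT AGG ACA TGA CGT CAT TTT AGG TAG ACA CAA AGA CCA TGT — no ATG→stop ORF.
Frame +3: AGG CAA TTA CTA GGA CAT GAC GTC ATT TTA GGT AGA CAC AAA GAC CAT — no ATG→stop ORF.
Frame -1: ACA TGG TCT TTG TGT CTA CCT AAA ATG ACG TCA TGT CCT AGT AAT TGC CTT — no ATG→stop ORF.
Frame -2: CAT GGT CTT TGT GTC TAC CTA AAA TGA CGT CAT GTC CTA GTA ATT GCC TTG — no ATG→stop ORF.
Frame -3: ATG GTC TTT GTG TCT ACC TAA AAT GAC GTC ATG TCC TAG TAA TTG CCT — ATG at 3, stop TAA at 21 → 21 nt; ATG at 33, stop TAG at 39 → 9 nt.
Forward-strand max 15 nt; reverse-strand max 21 nt. The reverse strand has the longer ORF.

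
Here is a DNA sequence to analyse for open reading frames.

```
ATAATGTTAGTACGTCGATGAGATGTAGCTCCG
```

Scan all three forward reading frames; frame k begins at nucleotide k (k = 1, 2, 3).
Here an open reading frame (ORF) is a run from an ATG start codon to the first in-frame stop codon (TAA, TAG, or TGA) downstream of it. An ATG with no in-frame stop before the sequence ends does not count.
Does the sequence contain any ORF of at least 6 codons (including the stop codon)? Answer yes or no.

Frame 1: ATA ATG TTA GTA CGT CGA TGA GAT GTA GCT CCG — ATG at 4, stop TGA at 19 → 18 nt.
Frame 2: TAA TGT TAG TAC GTC GAT GAG ATG TAG CTC — ATG at 23, stop TAG at 26 → 6 nt.
Frame 3: AAT GTT AGT ACG TCG ATG AGA TGT AGC TCC — no ATG→stop ORF.
Frame 1 has an ORF of 6 codons (positions 4–21) ≥ 6, so yes.

yes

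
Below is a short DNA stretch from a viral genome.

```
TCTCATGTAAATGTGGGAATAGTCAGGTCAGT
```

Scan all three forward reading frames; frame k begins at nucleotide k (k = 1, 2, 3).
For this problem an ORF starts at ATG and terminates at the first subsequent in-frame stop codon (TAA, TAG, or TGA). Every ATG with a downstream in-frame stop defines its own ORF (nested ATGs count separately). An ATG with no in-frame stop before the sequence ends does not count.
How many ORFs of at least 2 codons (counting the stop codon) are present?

2

Frame 1: TCT CAT GTA AAT GTG GGA ATA GTC AGG TCA — no ATG→stop ORF.
Frame 2: CTC ATG TAA ATG TGG GAA TAG TCA GGT CAG — ATG at 5, stop TAA at 8 → 6 nt; ATG at 11, stop TAG at 20 → 12 nt.
Frame 3: TCA TGT AAA TGT GGG AAT AGT CAG GTC AGT — no ATG→stop ORF.
ORFs ≥ 2 codons: frame 2 5–10 (2 codons), frame 2 11–22 (4 codons). Count = 2.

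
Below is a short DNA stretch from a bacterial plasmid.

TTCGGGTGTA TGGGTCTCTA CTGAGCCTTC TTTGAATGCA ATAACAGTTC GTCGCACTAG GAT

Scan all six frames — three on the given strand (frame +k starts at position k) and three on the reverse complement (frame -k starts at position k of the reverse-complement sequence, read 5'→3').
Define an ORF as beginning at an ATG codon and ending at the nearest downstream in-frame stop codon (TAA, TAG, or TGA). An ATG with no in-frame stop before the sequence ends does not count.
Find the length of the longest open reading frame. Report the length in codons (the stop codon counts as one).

5

Reverse complement (5'→3'): ATCCTAGTGCGACGAACTGTTATTGCATTCAAAGAAGGCTCAGTAGAGACCCATACACCCGAA
Frame +1: TTC GGG TGT ATG GGT CTC TAC TGA GCC TTC TTT GAA TGC AAT AAC AGT TCG TCG CAC TAG GAT — ATG at 10, stop TGA at 22 → 15 nt.
Frame +2: TCG GGT GTA TGG GTC TCT ACT GAG CCT TCT TTG AAT GCA ATA ACA GTT CGT CGC ACT AGG — no ATG→stop ORF.
Frame +3: CGG GTG TAT GGG TCT CTA CTG AGC CTT CTT TGA ATG CAA TAA CAG TTC GTC GCA CTA GGA — ATG at 36, stop TAA at 42 → 9 nt.
Frame -1: ATC CTA GTG CGA CGA ACT GTT ATT GCA TTC AAA GAA GGC TCA GTA GAG ACC CAT ACA CCC GAA — no ATG→stop ORF.
Frame -2: TCC TAG TGC GAC GAA CTG TTA TTG CAT TCA AAG AAG GCT CAG TAG AGA CCC ATA CAC CCG — no ATG→stop ORF.
Frame -3: CCT AGT GCG ACG AAC TGT TAT TGC ATT CAA AGA AGG CTC AGT AGA GAC CCA TAC ACC CGA — no ATG→stop ORF.
Longest: frame +1, positions 10–24, 15 nt = 5 codons = 4 aa. → 5 codons.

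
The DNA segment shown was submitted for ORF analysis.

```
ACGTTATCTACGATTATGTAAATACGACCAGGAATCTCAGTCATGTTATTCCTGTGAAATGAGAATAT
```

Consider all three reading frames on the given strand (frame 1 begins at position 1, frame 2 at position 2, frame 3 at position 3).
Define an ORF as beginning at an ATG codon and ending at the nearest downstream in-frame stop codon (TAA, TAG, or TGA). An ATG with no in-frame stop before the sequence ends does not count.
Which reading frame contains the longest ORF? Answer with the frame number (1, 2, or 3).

1

Frame 1: ACG TTA TCT ACG ATT ATG TAA ATA CGA CCA GGA ATC TCA GTC ATG TTA TTC CTG TGA AAT GAG AAT — ATG at 16, stop TAA at 19 → 6 nt; ATG at 43, stop TGA at 55 → 15 nt.
Frame 2: CGT TAT CTA CGA TTA TGT AAA TAC GAC CAG GAA TCT CAG TCA TGT TAT TCC TGT GAA ATG AGA ATA — no ATG→stop ORF.
Frame 3: GTT ATC TAC GAT TAT GTA AAT ACG ACC AGG AAT CTC AGT CAT GTT ATT CCT GTG AAA TGA GAA TAT — no ATG→stop ORF.
Longest ORF is 15 nt in frame 1 (positions 43–57).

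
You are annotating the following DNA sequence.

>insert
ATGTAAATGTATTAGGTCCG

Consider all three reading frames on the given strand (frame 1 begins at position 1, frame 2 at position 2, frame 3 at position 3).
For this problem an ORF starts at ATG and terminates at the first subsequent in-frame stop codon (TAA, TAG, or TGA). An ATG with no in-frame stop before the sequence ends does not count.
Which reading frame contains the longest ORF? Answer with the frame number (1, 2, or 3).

Frame 1: ATG TAA ATG TAT TAG GTC — ATG at 1, stop TAA at 4 → 6 nt; ATG at 7, stop TAG at 13 → 9 nt.
Frame 2: TGT AAA TGT ATT AGG TCC — no ATG→stop ORF.
Frame 3: GTA AAT GTA TTA GGT CCG — no ATG→stop ORF.
Longest ORF is 9 nt in frame 1 (positions 7–15).

1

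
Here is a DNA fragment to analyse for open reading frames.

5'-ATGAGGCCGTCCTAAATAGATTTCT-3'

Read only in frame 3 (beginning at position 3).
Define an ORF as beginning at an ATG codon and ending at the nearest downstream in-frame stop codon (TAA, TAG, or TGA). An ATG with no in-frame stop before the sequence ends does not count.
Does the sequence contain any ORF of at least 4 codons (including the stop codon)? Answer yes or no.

Frame 3: GAG GCC GTC CTA AAT AGA TTT — no ATG→stop ORF.
Largest ORF found is 0 codons < 4, so no.

no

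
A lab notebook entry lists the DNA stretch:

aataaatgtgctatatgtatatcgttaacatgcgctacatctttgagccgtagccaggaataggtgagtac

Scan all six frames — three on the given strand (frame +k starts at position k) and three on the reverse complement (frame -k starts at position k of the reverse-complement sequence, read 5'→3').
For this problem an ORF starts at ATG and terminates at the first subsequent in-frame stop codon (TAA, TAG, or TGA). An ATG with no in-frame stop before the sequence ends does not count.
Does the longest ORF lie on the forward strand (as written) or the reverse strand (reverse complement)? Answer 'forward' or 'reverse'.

Reverse complement (5'→3'): GTACTCACCTATTCCTGGCTACGGCTCAAAGATGTAGCGCATGTTAACGATATACATATAGCACATTTATT
Frame +1: AAT AAA TGT GCT ATA TGT ATA TCG TTA ACA TGC GCT ACA TCT TTG AGC CGT AGC CAG GAA TAG GTG AGT — no ATG→stop ORF.
Frame +2: ATA AAT GTG CTA TAT GTA TAT CGT TAA CAT GCG CTA CAT CTT TGA GCC GTA GCC AGG AAT AGG TGA GTA — no ATG→stop ORF.
Frame +3: TAA ATG TGC TAT ATG TAT ATC GTT AAC ATG CGC TAC ATC TTT GAG CCG TAG CCA GGA ATA GGT GAG TAC — ATG at 6, stop TAG at 51 → 48 nt; ATG at 15, stop TAG at 51 → 39 nt; ATG at 30, stop TAG at 51 → 24 nt.
Frame -1: GTA CTC ACC TAT TCC TGG CTA CGG CTC AAA GAT GTA GCG CAT GTT AAC GAT ATA CAT ATA GCA CAT TTA — no ATG→stop ORF.
Frame -2: TAC TCA CCT ATT CCT GGC TAC GGC TCA AAG ATG TAG CGC ATG TTA ACG ATA TAC ATA TAG CAC ATT TAT — ATG at 32, stop TAG at 35 → 6 nt; ATG at 41, stop TAG at 59 → 21 nt.
Frame -3: ACT CAC CTA TTC CTG GCT ACG GCT CAA AGA TGT AGC GCA TGT TAA CGA TAT ACA TAT AGC ACA TTT ATT — no ATG→stop ORF.
Forward-strand max 48 nt; reverse-strand max 21 nt. The forward strand has the longer ORF.

forward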